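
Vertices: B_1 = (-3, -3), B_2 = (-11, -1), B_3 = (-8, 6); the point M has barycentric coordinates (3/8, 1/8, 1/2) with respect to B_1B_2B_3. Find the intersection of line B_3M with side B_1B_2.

(-5, -5/2)

Line B_3M meets B_1B_2 where the B_3-coordinate vanishes; zeroing M's B_3-weight and renormalizing leaves B_1, B_2-weights 3/8 : 1/8 → (3/4, 1/4).
So N = (3/4)·B_1 + (1/4)·B_2 = (-5, -5/2).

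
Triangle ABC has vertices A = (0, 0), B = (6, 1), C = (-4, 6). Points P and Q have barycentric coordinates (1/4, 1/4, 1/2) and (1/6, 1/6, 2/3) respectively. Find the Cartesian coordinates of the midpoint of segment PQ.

(-13/12, 89/24)

Barycentric coordinates of the midpoint are the average: (5/24, 5/24, 7/12).
Converting: (5/24)·A + (5/24)·B + (7/12)·C = (-13/12, 89/24).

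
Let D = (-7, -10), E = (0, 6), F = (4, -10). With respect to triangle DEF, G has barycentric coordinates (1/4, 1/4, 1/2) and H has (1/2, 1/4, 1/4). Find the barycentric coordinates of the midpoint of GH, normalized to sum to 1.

(3/8, 1/4, 3/8)

Since both coordinate triples sum to 1, the midpoint's barycentrics are the componentwise average.
(1/4+1/2)/2 = 3/8; similarly 1/4 and 3/8.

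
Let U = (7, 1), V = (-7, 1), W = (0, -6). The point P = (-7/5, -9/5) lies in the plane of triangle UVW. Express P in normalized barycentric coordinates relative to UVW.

(1/5, 2/5, 2/5)

Signed area of the reference triangle: [UVW] = ½·(7·(1−(-6)) + (-7)·(-6−1) + 0·(1−1)) = ½·(49 + 49 + 0) = 49.
[PVW] = ½·((-7/5)·(1−(-6)) + (-7)·(-6−(-9/5)) + 0·(-9/5−1)) = ½·(-49/5 + 147/5 + 0) = 49/5, so the U-coordinate is (49/5)/49 = 1/5.
[UPW] = ½·(7·(-9/5−(-6)) + (-7/5)·(-6−1) + 0·(1−(-9/5))) = ½·(147/5 + 49/5 + 0) = 98/5, so the V-coordinate is 2/5.
[UVP] = ½·(7·(1−(-9/5)) + (-7)·(-9/5−1) + (-7/5)·(1−1)) = ½·(98/5 + 98/5 + 0) = 98/5, so the W-coordinate is 2/5.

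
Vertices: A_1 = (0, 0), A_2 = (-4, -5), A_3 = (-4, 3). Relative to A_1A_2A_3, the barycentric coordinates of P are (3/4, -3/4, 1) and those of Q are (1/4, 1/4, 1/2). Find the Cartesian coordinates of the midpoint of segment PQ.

Barycentric coordinates of the midpoint are the average: (1/2, -1/4, 3/4).
Converting: (1/2)·A_1 + (-1/4)·A_2 + (3/4)·A_3 = (-2, 7/2).

(-2, 7/2)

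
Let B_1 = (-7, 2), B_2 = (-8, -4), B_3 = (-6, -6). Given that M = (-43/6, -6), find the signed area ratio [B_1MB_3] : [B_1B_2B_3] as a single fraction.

[B_1B_2B_3] = ½·((-7)·(-4−(-6)) + (-8)·(-6−2) + (-6)·(2−(-4))) = ½·(-14 + 64 − 36) = 7.
[B_1MB_3] = ½·((-7)·(-6−(-6)) + (-43/6)·(-6−2) + (-6)·(2−(-6))) = ½·(0 + 172/3 − 48) = 14/3, so the ratio is (14/3)/7 = 2/3.

2/3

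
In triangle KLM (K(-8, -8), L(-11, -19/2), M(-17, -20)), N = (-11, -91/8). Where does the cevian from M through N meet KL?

Barycentric coordinates of N with respect to KLM: (1/2, 1/4, 1/4).
On side KL the M-coordinate is zero; dropping N's M-weight 1/4 and renormalizing the remaining 1/2 : 1/4 gives weights 2/3, 1/3 on K, L.
J = (2/3)·(-8, -8) + (1/3)·(-11, -19/2) = (-9, -17/2).

(-9, -17/2)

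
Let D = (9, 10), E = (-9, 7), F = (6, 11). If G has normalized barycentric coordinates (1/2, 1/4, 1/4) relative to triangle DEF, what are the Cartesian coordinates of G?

(15/4, 19/2)

G = (1/2)·D + (1/4)·E + (1/4)·F.
x-coordinate: (1/2)·9 + (1/4)·(-9) + (1/4)·6 = 15/4.
y-coordinate: (1/2)·10 + (1/4)·7 + (1/4)·11 = 19/2.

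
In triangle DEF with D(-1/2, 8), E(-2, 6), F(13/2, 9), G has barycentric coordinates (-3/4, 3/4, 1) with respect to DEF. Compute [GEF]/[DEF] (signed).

The signed ratio [GEF]/[DEF] equals the barycentric coordinate of G at vertex D, which is -3/4.

-3/4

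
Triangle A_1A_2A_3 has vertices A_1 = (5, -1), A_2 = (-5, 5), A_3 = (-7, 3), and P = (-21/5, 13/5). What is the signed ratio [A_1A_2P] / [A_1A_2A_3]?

[A_1A_2A_3] = ½·(5·(5−3) + (-5)·(3−(-1)) + (-7)·(-1−5)) = ½·(10 − 20 + 42) = 16.
[A_1A_2P] = ½·(5·(5−(13/5)) + (-5)·(13/5−(-1)) + (-21/5)·(-1−5)) = ½·(12 − 18 + 126/5) = 48/5, so the ratio is (48/5)/16 = 3/5.

3/5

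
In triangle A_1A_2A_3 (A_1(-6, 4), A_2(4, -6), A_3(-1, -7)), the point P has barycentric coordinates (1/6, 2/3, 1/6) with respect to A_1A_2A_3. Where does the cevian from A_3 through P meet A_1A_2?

Line A_3P meets A_1A_2 where the A_3-coordinate vanishes; zeroing P's A_3-weight and renormalizing leaves A_1, A_2-weights 1/6 : 2/3 → (1/5, 4/5).
So Q = (1/5)·A_1 + (4/5)·A_2 = (2, -4).

(2, -4)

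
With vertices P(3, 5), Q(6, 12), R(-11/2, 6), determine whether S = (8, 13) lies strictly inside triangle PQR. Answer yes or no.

Barycentric coordinates of S: (1/125, 146/125, -22/125).
The three coordinates are positive, positive, negative; a point is interior exactly when all three are positive.

no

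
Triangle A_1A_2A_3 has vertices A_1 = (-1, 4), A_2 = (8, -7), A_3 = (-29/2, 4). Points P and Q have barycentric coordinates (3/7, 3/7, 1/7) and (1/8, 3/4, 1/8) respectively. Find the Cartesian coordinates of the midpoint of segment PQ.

(559/224, -139/56)

Barycentric coordinates of the midpoint are the average: (31/112, 33/56, 15/112).
Converting: (31/112)·A_1 + (33/56)·A_2 + (15/112)·A_3 = (559/224, -139/56).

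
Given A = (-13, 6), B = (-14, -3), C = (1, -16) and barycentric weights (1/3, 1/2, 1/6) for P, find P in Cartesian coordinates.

P = (1/3)·A + (1/2)·B + (1/6)·C.
x-coordinate: (1/3)·(-13) + (1/2)·(-14) + (1/6)·1 = -67/6.
y-coordinate: (1/3)·6 + (1/2)·(-3) + (1/6)·(-16) = -13/6.

(-67/6, -13/6)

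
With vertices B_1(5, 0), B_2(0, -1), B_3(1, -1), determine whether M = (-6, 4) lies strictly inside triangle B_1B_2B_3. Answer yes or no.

Barycentric coordinates of M: (5, 27, -31).
The three coordinates are positive, positive, negative; a point is interior exactly when all three are positive.

no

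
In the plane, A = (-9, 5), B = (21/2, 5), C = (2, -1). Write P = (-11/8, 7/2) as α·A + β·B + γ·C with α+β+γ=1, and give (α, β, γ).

(1/2, 1/4, 1/4)

Signed area of the reference triangle: [ABC] = ½·((-9)·(5−(-1)) + (21/2)·(-1−5) + 2·(5−5)) = ½·(-54 − 63 + 0) = -117/2.
[PBC] = ½·((-11/8)·(5−(-1)) + (21/2)·(-1−(7/2)) + 2·(7/2−5)) = ½·(-33/4 − 189/4 − 3) = -117/4, so the A-coordinate is (-117/4)/(-117/2) = 1/2.
[APC] = ½·((-9)·(7/2−(-1)) + (-11/8)·(-1−5) + 2·(5−(7/2))) = ½·(-81/2 + 33/4 + 3) = -117/8, so the B-coordinate is 1/4.
[ABP] = ½·((-9)·(5−(7/2)) + (21/2)·(7/2−5) + (-11/8)·(5−5)) = ½·(-27/2 − 63/4 + 0) = -117/8, so the C-coordinate is 1/4.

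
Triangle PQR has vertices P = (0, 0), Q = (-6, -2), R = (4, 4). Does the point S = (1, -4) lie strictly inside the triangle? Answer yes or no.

no

Barycentric coordinates of S: (31/8, -5/4, -13/8).
The three coordinates are positive, negative, negative; a point is interior exactly when all three are positive.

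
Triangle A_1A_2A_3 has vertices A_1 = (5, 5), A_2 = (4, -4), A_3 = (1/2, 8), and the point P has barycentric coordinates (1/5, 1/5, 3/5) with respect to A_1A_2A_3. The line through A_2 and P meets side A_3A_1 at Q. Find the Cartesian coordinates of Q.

(13/8, 29/4)

Line A_2P meets A_3A_1 where the A_2-coordinate vanishes; zeroing P's A_2-weight and renormalizing leaves A_3, A_1-weights 3/5 : 1/5 → (3/4, 1/4).
So Q = (3/4)·A_3 + (1/4)·A_1 = (13/8, 29/4).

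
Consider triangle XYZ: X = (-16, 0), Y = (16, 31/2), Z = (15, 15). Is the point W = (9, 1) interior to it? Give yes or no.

no

Barycentric coordinates of W: (-22, -688, 711).
The three coordinates are negative, negative, positive; a point is interior exactly when all three are positive.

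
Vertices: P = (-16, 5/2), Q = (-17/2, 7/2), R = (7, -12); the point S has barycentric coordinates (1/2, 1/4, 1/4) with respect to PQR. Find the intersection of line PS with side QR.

Line PS meets QR where the P-coordinate vanishes; zeroing S's P-weight and renormalizing leaves Q, R-weights 1/4 : 1/4 → (1/2, 1/2).
So T = (1/2)·Q + (1/2)·R = (-3/4, -17/4).

(-3/4, -17/4)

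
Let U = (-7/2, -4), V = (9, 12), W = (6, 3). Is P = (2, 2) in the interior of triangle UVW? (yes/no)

Barycentric coordinates of P: (22/43, 37/129, 26/129).
The three coordinates are positive, positive, positive; a point is interior exactly when all three are positive.

yes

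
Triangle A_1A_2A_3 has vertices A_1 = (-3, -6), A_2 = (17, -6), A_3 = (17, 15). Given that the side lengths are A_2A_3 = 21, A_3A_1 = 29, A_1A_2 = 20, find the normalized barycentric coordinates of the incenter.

(3/10, 29/70, 2/7)

The incenter has barycentric coordinates proportional to the opposite side lengths: (21 : 29 : 20).
Normalizing by 21+29+20 = 70 gives (3/10, 29/70, 2/7).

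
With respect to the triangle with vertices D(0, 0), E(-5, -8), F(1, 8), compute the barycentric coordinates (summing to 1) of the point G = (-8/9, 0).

(5/9, 2/9, 2/9)

Signed area of the reference triangle: [DEF] = ½·(0·(-8−8) + (-5)·(8−0) + 1·(0−(-8))) = ½·(0 − 40 + 8) = -16.
[GEF] = ½·((-8/9)·(-8−8) + (-5)·(8−0) + 1·(0−(-8))) = ½·(128/9 − 40 + 8) = -80/9, so the D-coordinate is (-80/9)/(-16) = 5/9.
[DGF] = ½·(0·(0−8) + (-8/9)·(8−0) + 1·(0−0)) = ½·(0 − 64/9 + 0) = -32/9, so the E-coordinate is 2/9.
[DEG] = ½·(0·(-8−0) + (-5)·(0−0) + (-8/9)·(0−(-8))) = ½·(0 + 0 − 64/9) = -32/9, so the F-coordinate is 2/9.
Check: 5/9 + 2/9 + 2/9 = 1.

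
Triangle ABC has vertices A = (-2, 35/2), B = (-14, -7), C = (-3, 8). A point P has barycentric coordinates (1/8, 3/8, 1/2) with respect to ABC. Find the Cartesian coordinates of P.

P = (1/8)·A + (3/8)·B + (1/2)·C.
x-coordinate: (1/8)·(-2) + (3/8)·(-14) + (1/2)·(-3) = -7.
y-coordinate: (1/8)·(35/2) + (3/8)·(-7) + (1/2)·8 = 57/16.

(-7, 57/16)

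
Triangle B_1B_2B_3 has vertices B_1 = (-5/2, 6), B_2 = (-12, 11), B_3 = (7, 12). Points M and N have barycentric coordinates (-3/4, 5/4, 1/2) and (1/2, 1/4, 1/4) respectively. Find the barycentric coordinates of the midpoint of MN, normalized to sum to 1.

Since both coordinate triples sum to 1, the midpoint's barycentrics are the componentwise average.
(-3/4+1/2)/2 = -1/8; similarly 3/4 and 3/8.

(-1/8, 3/4, 3/8)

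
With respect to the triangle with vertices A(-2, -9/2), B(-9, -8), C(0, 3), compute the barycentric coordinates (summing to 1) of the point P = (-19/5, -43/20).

(1/10, 2/5, 1/2)

Signed area of the reference triangle: [ABC] = ½·((-2)·(-8−3) + (-9)·(3−(-9/2)) + 0·(-9/2−(-8))) = ½·(22 − 135/2 + 0) = -91/4.
[PBC] = ½·((-19/5)·(-8−3) + (-9)·(3−(-43/20)) + 0·(-43/20−(-8))) = ½·(209/5 − 927/20 + 0) = -91/40, so the A-coordinate is (-91/40)/(-91/4) = 1/10.
[APC] = ½·((-2)·(-43/20−3) + (-19/5)·(3−(-9/2)) + 0·(-9/2−(-43/20))) = ½·(103/10 − 57/2 + 0) = -91/10, so the B-coordinate is 2/5.
[ABP] = ½·((-2)·(-8−(-43/20)) + (-9)·(-43/20−(-9/2)) + (-19/5)·(-9/2−(-8))) = ½·(117/10 − 423/20 − 133/10) = -91/8, so the C-coordinate is 1/2.
Check: 1/10 + 2/5 + 1/2 = 1.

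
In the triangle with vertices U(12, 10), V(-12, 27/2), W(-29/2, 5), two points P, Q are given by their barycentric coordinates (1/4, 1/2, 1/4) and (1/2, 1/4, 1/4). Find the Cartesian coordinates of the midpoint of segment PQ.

Barycentric coordinates of the midpoint are the average: (3/8, 3/8, 1/4).
Converting: (3/8)·U + (3/8)·V + (1/4)·W = (-29/8, 161/16).

(-29/8, 161/16)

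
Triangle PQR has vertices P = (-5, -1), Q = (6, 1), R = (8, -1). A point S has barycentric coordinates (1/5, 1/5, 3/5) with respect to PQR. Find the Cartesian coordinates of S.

S = (1/5)·P + (1/5)·Q + (3/5)·R.
x-coordinate: (1/5)·(-5) + (1/5)·6 + (3/5)·8 = 5.
y-coordinate: (1/5)·(-1) + (1/5)·1 + (3/5)·(-1) = -3/5.

(5, -3/5)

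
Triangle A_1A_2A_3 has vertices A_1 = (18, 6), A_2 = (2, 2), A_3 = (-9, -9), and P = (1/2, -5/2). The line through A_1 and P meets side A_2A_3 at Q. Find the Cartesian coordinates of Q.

(-16/3, -16/3)

Barycentric coordinates of P with respect to A_1A_2A_3: (1/4, 1/4, 1/2).
On side A_2A_3 the A_1-coordinate is zero; dropping P's A_1-weight 1/4 and renormalizing the remaining 1/4 : 1/2 gives weights 1/3, 2/3 on A_2, A_3.
Q = (1/3)·(2, 2) + (2/3)·(-9, -9) = (-16/3, -16/3).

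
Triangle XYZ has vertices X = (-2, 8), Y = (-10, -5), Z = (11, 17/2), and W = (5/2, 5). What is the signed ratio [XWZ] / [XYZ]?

1/4

[XYZ] = ½·((-2)·(-5−(17/2)) + (-10)·(17/2−8) + 11·(8−(-5))) = ½·(27 − 5 + 143) = 165/2.
[XWZ] = ½·((-2)·(5−(17/2)) + (5/2)·(17/2−8) + 11·(8−5)) = ½·(7 + 5/4 + 33) = 165/8, so the ratio is (165/8)/(165/2) = 1/4.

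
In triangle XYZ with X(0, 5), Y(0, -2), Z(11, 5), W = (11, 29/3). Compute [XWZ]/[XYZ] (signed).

[XYZ] = ½·(0·(-2−5) + 0·(5−5) + 11·(5−(-2))) = ½·(0 + 0 + 77) = 77/2.
[XWZ] = ½·(0·(29/3−5) + 11·(5−5) + 11·(5−(29/3))) = ½·(0 + 0 − 154/3) = -77/3, so the ratio is (-77/3)/(77/2) = -2/3.

-2/3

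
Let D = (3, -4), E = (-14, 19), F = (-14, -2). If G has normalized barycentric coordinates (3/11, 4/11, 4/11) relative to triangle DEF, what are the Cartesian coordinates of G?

G = (3/11)·D + (4/11)·E + (4/11)·F.
x-coordinate: (3/11)·3 + (4/11)·(-14) + (4/11)·(-14) = -103/11.
y-coordinate: (3/11)·(-4) + (4/11)·19 + (4/11)·(-2) = 56/11.

(-103/11, 56/11)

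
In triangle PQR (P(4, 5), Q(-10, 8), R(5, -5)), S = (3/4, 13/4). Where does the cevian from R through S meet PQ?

(-2/3, 6)

Barycentric coordinates of S with respect to PQR: (1/2, 1/4, 1/4).
On side PQ the R-coordinate is zero; dropping S's R-weight 1/4 and renormalizing the remaining 1/2 : 1/4 gives weights 2/3, 1/3 on P, Q.
T = (2/3)·(4, 5) + (1/3)·(-10, 8) = (-2/3, 6).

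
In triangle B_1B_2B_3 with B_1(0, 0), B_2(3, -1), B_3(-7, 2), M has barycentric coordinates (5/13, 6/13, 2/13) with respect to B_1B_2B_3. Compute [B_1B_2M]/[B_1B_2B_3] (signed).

2/13

The signed ratio [B_1B_2M]/[B_1B_2B_3] equals the barycentric coordinate of M at vertex B_3, which is 2/13.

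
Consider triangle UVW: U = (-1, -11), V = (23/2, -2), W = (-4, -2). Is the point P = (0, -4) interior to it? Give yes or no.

yes

Barycentric coordinates of P: (2/9, 20/93, 157/279).
The three coordinates are positive, positive, positive; a point is interior exactly when all three are positive.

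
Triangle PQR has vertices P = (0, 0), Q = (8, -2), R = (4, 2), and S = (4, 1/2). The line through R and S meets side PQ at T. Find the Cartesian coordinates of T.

(4, -1)

Barycentric coordinates of S with respect to PQR: (1/4, 1/4, 1/2).
On side PQ the R-coordinate is zero; dropping S's R-weight 1/2 and renormalizing the remaining 1/4 : 1/4 gives weights 1/2, 1/2 on P, Q.
T = (1/2)·(0, 0) + (1/2)·(8, -2) = (4, -1).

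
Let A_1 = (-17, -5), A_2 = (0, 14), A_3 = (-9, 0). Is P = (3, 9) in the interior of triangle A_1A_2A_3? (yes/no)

no

Barycentric coordinates of P: (-87/67, 12/67, 142/67).
The three coordinates are negative, positive, positive; a point is interior exactly when all three are positive.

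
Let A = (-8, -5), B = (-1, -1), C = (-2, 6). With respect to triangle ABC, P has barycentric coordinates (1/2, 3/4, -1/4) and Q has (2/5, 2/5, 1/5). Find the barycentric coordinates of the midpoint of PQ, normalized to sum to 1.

(9/20, 23/40, -1/40)

Since both coordinate triples sum to 1, the midpoint's barycentrics are the componentwise average.
(1/2+2/5)/2 = 9/20; similarly 23/40 and -1/40.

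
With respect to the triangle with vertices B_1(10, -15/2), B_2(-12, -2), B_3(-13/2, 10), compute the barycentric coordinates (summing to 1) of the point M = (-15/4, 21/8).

(1/4, 1/4, 1/2)

Signed area of the reference triangle: [B_1B_2B_3] = ½·(10·(-2−10) + (-12)·(10−(-15/2)) + (-13/2)·(-15/2−(-2))) = ½·(-120 − 210 + 143/4) = -1177/8.
[MB_2B_3] = ½·((-15/4)·(-2−10) + (-12)·(10−(21/8)) + (-13/2)·(21/8−(-2))) = ½·(45 − 177/2 − 481/16) = -1177/32, so the B_1-coordinate is (-1177/32)/(-1177/8) = 1/4.
[B_1MB_3] = ½·(10·(21/8−10) + (-15/4)·(10−(-15/2)) + (-13/2)·(-15/2−(21/8))) = ½·(-295/4 − 525/8 + 1053/16) = -1177/32, so the B_2-coordinate is 1/4.
[B_1B_2M] = ½·(10·(-2−(21/8)) + (-12)·(21/8−(-15/2)) + (-15/4)·(-15/2−(-2))) = ½·(-185/4 − 243/2 + 165/8) = -1177/16, so the B_3-coordinate is 1/2.
Check: 1/4 + 1/4 + 1/2 = 1.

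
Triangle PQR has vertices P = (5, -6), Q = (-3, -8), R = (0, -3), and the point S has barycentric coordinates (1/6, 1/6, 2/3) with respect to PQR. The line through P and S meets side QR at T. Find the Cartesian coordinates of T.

Line PS meets QR where the P-coordinate vanishes; zeroing S's P-weight and renormalizing leaves Q, R-weights 1/6 : 2/3 → (1/5, 4/5).
So T = (1/5)·Q + (4/5)·R = (-3/5, -4).

(-3/5, -4)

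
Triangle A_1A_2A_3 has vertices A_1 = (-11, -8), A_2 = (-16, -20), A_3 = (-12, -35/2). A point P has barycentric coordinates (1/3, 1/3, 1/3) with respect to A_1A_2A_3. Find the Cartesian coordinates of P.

(-13, -91/6)

P = (1/3)·A_1 + (1/3)·A_2 + (1/3)·A_3.
x-coordinate: (1/3)·(-11) + (1/3)·(-16) + (1/3)·(-12) = -13.
y-coordinate: (1/3)·(-8) + (1/3)·(-20) + (1/3)·(-35/2) = -91/6.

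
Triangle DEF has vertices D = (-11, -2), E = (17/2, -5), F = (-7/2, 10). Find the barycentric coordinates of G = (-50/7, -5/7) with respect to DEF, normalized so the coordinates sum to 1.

(5/7, 1/7, 1/7)

Signed area of the reference triangle: [DEF] = ½·((-11)·(-5−10) + (17/2)·(10−(-2)) + (-7/2)·(-2−(-5))) = ½·(165 + 102 − 21/2) = 513/4.
[GEF] = ½·((-50/7)·(-5−10) + (17/2)·(10−(-5/7)) + (-7/2)·(-5/7−(-5))) = ½·(750/7 + 1275/14 − 15) = 2565/28, so the D-coordinate is (2565/28)/(513/4) = 5/7.
[DGF] = ½·((-11)·(-5/7−10) + (-50/7)·(10−(-2)) + (-7/2)·(-2−(-5/7))) = ½·(825/7 − 600/7 + 9/2) = 513/28, so the E-coordinate is 1/7.
[DEG] = ½·((-11)·(-5−(-5/7)) + (17/2)·(-5/7−(-2)) + (-50/7)·(-2−(-5))) = ½·(330/7 + 153/14 − 150/7) = 513/28, so the F-coordinate is 1/7.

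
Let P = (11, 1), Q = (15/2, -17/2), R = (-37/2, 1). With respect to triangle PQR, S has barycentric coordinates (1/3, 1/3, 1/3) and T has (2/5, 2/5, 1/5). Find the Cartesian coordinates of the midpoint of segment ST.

(37/20, -149/60)

Barycentric coordinates of the midpoint are the average: (11/30, 11/30, 4/15).
Converting: (11/30)·P + (11/30)·Q + (4/15)·R = (37/20, -149/60).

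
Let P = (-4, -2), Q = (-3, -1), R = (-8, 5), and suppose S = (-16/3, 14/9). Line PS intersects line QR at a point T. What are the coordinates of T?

(-11/2, 2)

Barycentric coordinates of S with respect to PQR: (1/9, 4/9, 4/9).
On side QR the P-coordinate is zero; dropping S's P-weight 1/9 and renormalizing the remaining 4/9 : 4/9 gives weights 1/2, 1/2 on Q, R.
T = (1/2)·(-3, -1) + (1/2)·(-8, 5) = (-11/2, 2).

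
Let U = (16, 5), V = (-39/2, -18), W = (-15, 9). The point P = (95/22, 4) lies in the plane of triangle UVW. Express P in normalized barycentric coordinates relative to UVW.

(7/11, 1/11, 3/11)

Signed area of the reference triangle: [UVW] = ½·(16·(-18−9) + (-39/2)·(9−5) + (-15)·(5−(-18))) = ½·(-432 − 78 − 345) = -855/2.
[PVW] = ½·((95/22)·(-18−9) + (-39/2)·(9−4) + (-15)·(4−(-18))) = ½·(-2565/22 − 195/2 − 330) = -5985/22, so the U-coordinate is (-5985/22)/(-855/2) = 7/11.
[UPW] = ½·(16·(4−9) + (95/22)·(9−5) + (-15)·(5−4)) = ½·(-80 + 190/11 − 15) = -855/22, so the V-coordinate is 1/11.
[UVP] = ½·(16·(-18−4) + (-39/2)·(4−5) + (95/22)·(5−(-18))) = ½·(-352 + 39/2 + 2185/22) = -2565/22, so the W-coordinate is 3/11.
Check: 7/11 + 1/11 + 3/11 = 1.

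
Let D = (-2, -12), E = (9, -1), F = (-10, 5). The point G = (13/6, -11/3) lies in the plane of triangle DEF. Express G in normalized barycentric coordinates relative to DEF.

(1/3, 1/2, 1/6)

Signed area of the reference triangle: [DEF] = ½·((-2)·(-1−5) + 9·(5−(-12)) + (-10)·(-12−(-1))) = ½·(12 + 153 + 110) = 275/2.
[GEF] = ½·((13/6)·(-1−5) + 9·(5−(-11/3)) + (-10)·(-11/3−(-1))) = ½·(-13 + 78 + 80/3) = 275/6, so the D-coordinate is (275/6)/(275/2) = 1/3.
[DGF] = ½·((-2)·(-11/3−5) + (13/6)·(5−(-12)) + (-10)·(-12−(-11/3))) = ½·(52/3 + 221/6 + 250/3) = 275/4, so the E-coordinate is 1/2.
[DEG] = ½·((-2)·(-1−(-11/3)) + 9·(-11/3−(-12)) + (13/6)·(-12−(-1))) = ½·(-16/3 + 75 − 143/6) = 275/12, so the F-coordinate is 1/6.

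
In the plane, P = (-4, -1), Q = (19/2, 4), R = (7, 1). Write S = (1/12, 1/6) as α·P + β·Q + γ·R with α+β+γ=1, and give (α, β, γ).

(2/3, 1/6, 1/6)

Signed area of the reference triangle: [PQR] = ½·((-4)·(4−1) + (19/2)·(1−(-1)) + 7·(-1−4)) = ½·(-12 + 19 − 35) = -14.
[SQR] = ½·((1/12)·(4−1) + (19/2)·(1−(1/6)) + 7·(1/6−4)) = ½·(1/4 + 95/12 − 161/6) = -28/3, so the P-coordinate is (-28/3)/(-14) = 2/3.
[PSR] = ½·((-4)·(1/6−1) + (1/12)·(1−(-1)) + 7·(-1−(1/6))) = ½·(10/3 + 1/6 − 49/6) = -7/3, so the Q-coordinate is 1/6.
[PQS] = ½·((-4)·(4−(1/6)) + (19/2)·(1/6−(-1)) + (1/12)·(-1−4)) = ½·(-46/3 + 133/12 − 5/12) = -7/3, so the R-coordinate is 1/6.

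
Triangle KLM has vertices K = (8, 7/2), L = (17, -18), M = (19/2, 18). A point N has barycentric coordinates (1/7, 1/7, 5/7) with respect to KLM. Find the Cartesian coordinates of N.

(145/14, 151/14)

N = (1/7)·K + (1/7)·L + (5/7)·M.
x-coordinate: (1/7)·8 + (1/7)·17 + (5/7)·(19/2) = 145/14.
y-coordinate: (1/7)·(7/2) + (1/7)·(-18) + (5/7)·18 = 151/14.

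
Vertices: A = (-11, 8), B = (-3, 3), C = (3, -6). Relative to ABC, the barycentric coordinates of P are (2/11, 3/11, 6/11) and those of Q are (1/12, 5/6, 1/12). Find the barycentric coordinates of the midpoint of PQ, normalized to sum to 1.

Since both coordinate triples sum to 1, the midpoint's barycentrics are the componentwise average.
(2/11+1/12)/2 = 35/264; similarly 73/132 and 83/264.

(35/264, 73/132, 83/264)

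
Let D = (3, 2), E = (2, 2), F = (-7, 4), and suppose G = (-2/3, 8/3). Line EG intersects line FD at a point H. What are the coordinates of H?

(-2, 3)

Barycentric coordinates of G with respect to DEF: (1/3, 1/3, 1/3).
On side FD the E-coordinate is zero; dropping G's E-weight 1/3 and renormalizing the remaining 1/3 : 1/3 gives weights 1/2, 1/2 on F, D.
H = (1/2)·(-7, 4) + (1/2)·(3, 2) = (-2, 3).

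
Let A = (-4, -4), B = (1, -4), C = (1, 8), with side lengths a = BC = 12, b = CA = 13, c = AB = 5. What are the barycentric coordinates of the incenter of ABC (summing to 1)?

(2/5, 13/30, 1/6)

The incenter has barycentric coordinates proportional to the opposite side lengths: (12 : 13 : 5).
Normalizing by 12+13+5 = 30 gives (2/5, 13/30, 1/6).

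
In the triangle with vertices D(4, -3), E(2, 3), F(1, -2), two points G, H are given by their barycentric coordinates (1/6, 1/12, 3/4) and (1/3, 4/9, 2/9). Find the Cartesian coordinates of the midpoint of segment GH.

(145/72, -67/72)

Barycentric coordinates of the midpoint are the average: (1/4, 19/72, 35/72).
Converting: (1/4)·D + (19/72)·E + (35/72)·F = (145/72, -67/72).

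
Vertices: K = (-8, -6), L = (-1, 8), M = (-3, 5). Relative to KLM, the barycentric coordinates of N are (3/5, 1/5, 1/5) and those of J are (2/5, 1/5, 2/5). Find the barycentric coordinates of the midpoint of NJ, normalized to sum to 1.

Since both coordinate triples sum to 1, the midpoint's barycentrics are the componentwise average.
(3/5+2/5)/2 = 1/2; similarly 1/5 and 3/10.

(1/2, 1/5, 3/10)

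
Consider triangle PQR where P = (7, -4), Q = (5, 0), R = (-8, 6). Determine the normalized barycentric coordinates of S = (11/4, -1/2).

(1/2, 1/4, 1/4)

Signed area of the reference triangle: [PQR] = ½·(7·(0−6) + 5·(6−(-4)) + (-8)·(-4−0)) = ½·(-42 + 50 + 32) = 20.
[SQR] = ½·((11/4)·(0−6) + 5·(6−(-1/2)) + (-8)·(-1/2−0)) = ½·(-33/2 + 65/2 + 4) = 10, so the P-coordinate is 10/20 = 1/2.
[PSR] = ½·(7·(-1/2−6) + (11/4)·(6−(-4)) + (-8)·(-4−(-1/2))) = ½·(-91/2 + 55/2 + 28) = 5, so the Q-coordinate is 1/4.
[PQS] = ½·(7·(0−(-1/2)) + 5·(-1/2−(-4)) + (11/4)·(-4−0)) = ½·(7/2 + 35/2 − 11) = 5, so the R-coordinate is 1/4.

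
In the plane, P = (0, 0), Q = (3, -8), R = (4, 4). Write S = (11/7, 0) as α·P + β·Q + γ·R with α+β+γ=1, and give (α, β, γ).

Signed area of the reference triangle: [PQR] = ½·(0·(-8−4) + 3·(4−0) + 4·(0−(-8))) = ½·(0 + 12 + 32) = 22.
[SQR] = ½·((11/7)·(-8−4) + 3·(4−0) + 4·(0−(-8))) = ½·(-132/7 + 12 + 32) = 88/7, so the P-coordinate is (88/7)/22 = 4/7.
[PSR] = ½·(0·(0−4) + (11/7)·(4−0) + 4·(0−0)) = ½·(0 + 44/7 + 0) = 22/7, so the Q-coordinate is 1/7.
[PQS] = ½·(0·(-8−0) + 3·(0−0) + (11/7)·(0−(-8))) = ½·(0 + 0 + 88/7) = 44/7, so the R-coordinate is 2/7.
Check: 4/7 + 1/7 + 2/7 = 1.

(4/7, 1/7, 2/7)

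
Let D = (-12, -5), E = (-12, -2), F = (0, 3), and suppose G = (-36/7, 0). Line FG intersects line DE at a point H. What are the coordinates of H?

Barycentric coordinates of G with respect to DEF: (2/7, 1/7, 4/7).
On side DE the F-coordinate is zero; dropping G's F-weight 4/7 and renormalizing the remaining 2/7 : 1/7 gives weights 2/3, 1/3 on D, E.
H = (2/3)·(-12, -5) + (1/3)·(-12, -2) = (-12, -4).

(-12, -4)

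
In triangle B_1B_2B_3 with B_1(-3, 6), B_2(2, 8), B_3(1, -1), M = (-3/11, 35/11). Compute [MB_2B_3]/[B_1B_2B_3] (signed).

4/11

[B_1B_2B_3] = ½·((-3)·(8−(-1)) + 2·(-1−6) + 1·(6−8)) = ½·(-27 − 14 − 2) = -43/2.
[MB_2B_3] = ½·((-3/11)·(8−(-1)) + 2·(-1−(35/11)) + 1·(35/11−8)) = ½·(-27/11 − 92/11 − 53/11) = -86/11, so the ratio is (-86/11)/(-43/2) = 4/11.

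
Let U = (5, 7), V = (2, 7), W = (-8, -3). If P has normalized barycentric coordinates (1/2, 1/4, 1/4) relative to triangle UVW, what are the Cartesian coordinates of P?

P = (1/2)·U + (1/4)·V + (1/4)·W.
x-coordinate: (1/2)·5 + (1/4)·2 + (1/4)·(-8) = 1.
y-coordinate: (1/2)·7 + (1/4)·7 + (1/4)·(-3) = 9/2.

(1, 9/2)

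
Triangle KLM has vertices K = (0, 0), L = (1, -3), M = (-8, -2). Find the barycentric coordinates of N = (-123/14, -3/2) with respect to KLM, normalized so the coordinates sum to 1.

(1/7, -3/14, 15/14)

Signed area of the reference triangle: [KLM] = ½·(0·(-3−(-2)) + 1·(-2−0) + (-8)·(0−(-3))) = ½·(0 − 2 − 24) = -13.
[NLM] = ½·((-123/14)·(-3−(-2)) + 1·(-2−(-3/2)) + (-8)·(-3/2−(-3))) = ½·(123/14 − 1/2 − 12) = -13/7, so the K-coordinate is (-13/7)/(-13) = 1/7.
[KNM] = ½·(0·(-3/2−(-2)) + (-123/14)·(-2−0) + (-8)·(0−(-3/2))) = ½·(0 + 123/7 − 12) = 39/14, so the L-coordinate is -3/14.
[KLN] = ½·(0·(-3−(-3/2)) + 1·(-3/2−0) + (-123/14)·(0−(-3))) = ½·(0 − 3/2 − 369/14) = -195/14, so the M-coordinate is 15/14.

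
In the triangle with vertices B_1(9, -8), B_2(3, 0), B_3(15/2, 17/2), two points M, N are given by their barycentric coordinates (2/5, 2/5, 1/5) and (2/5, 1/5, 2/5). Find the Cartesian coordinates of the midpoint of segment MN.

Barycentric coordinates of the midpoint are the average: (2/5, 3/10, 3/10).
Converting: (2/5)·B_1 + (3/10)·B_2 + (3/10)·B_3 = (27/4, -13/20).

(27/4, -13/20)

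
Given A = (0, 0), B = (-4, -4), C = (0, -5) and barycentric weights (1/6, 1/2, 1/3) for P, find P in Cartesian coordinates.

(-2, -11/3)

P = (1/6)·A + (1/2)·B + (1/3)·C.
x-coordinate: (1/6)·0 + (1/2)·(-4) + (1/3)·0 = -2.
y-coordinate: (1/6)·0 + (1/2)·(-4) + (1/3)·(-5) = -11/3.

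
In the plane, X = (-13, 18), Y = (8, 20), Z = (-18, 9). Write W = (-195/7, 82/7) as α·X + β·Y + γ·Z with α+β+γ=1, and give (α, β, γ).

Signed area of the reference triangle: [XYZ] = ½·((-13)·(20−9) + 8·(9−18) + (-18)·(18−20)) = ½·(-143 − 72 + 36) = -179/2.
[WYZ] = ½·((-195/7)·(20−9) + 8·(9−(82/7)) + (-18)·(82/7−20)) = ½·(-2145/7 − 152/7 + 1044/7) = -179/2, so the X-coordinate is (-179/2)/(-179/2) = 1.
[XWZ] = ½·((-13)·(82/7−9) + (-195/7)·(9−18) + (-18)·(18−(82/7))) = ½·(-247/7 + 1755/7 − 792/7) = 358/7, so the Y-coordinate is -4/7.
[XYW] = ½·((-13)·(20−(82/7)) + 8·(82/7−18) + (-195/7)·(18−20)) = ½·(-754/7 − 352/7 + 390/7) = -358/7, so the Z-coordinate is 4/7.

(1, -4/7, 4/7)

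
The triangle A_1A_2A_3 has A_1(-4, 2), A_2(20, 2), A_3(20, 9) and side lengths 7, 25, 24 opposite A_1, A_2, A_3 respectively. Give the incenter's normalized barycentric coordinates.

The incenter has barycentric coordinates proportional to the opposite side lengths: (7 : 25 : 24).
Normalizing by 7+25+24 = 56 gives (1/8, 25/56, 3/7).

(1/8, 25/56, 3/7)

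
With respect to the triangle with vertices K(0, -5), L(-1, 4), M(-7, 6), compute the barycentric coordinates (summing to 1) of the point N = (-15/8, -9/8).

Signed area of the reference triangle: [KLM] = ½·(0·(4−6) + (-1)·(6−(-5)) + (-7)·(-5−4)) = ½·(0 − 11 + 63) = 26.
[NLM] = ½·((-15/8)·(4−6) + (-1)·(6−(-9/8)) + (-7)·(-9/8−4)) = ½·(15/4 − 57/8 + 287/8) = 65/4, so the K-coordinate is (65/4)/26 = 5/8.
[KNM] = ½·(0·(-9/8−6) + (-15/8)·(6−(-5)) + (-7)·(-5−(-9/8))) = ½·(0 − 165/8 + 217/8) = 13/4, so the L-coordinate is 1/8.
[KLN] = ½·(0·(4−(-9/8)) + (-1)·(-9/8−(-5)) + (-15/8)·(-5−4)) = ½·(0 − 31/8 + 135/8) = 13/2, so the M-coordinate is 1/4.

(5/8, 1/8, 1/4)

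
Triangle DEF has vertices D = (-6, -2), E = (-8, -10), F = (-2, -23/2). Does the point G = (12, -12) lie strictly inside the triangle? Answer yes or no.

no

Barycentric coordinates of G: (6/17, -131/51, 164/51).
The three coordinates are positive, negative, positive; a point is interior exactly when all three are positive.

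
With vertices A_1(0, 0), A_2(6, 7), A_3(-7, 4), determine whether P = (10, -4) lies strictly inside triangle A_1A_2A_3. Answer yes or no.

no

Barycentric coordinates of P: (155/73, 12/73, -94/73).
The three coordinates are positive, positive, negative; a point is interior exactly when all three are positive.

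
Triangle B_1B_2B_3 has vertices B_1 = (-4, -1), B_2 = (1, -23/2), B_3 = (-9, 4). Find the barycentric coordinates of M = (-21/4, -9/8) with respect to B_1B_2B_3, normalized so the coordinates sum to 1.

Signed area of the reference triangle: [B_1B_2B_3] = ½·((-4)·(-23/2−4) + 1·(4−(-1)) + (-9)·(-1−(-23/2))) = ½·(62 + 5 − 189/2) = -55/4.
[MB_2B_3] = ½·((-21/4)·(-23/2−4) + 1·(4−(-9/8)) + (-9)·(-9/8−(-23/2))) = ½·(651/8 + 41/8 − 747/8) = -55/16, so the B_1-coordinate is (-55/16)/(-55/4) = 1/4.
[B_1MB_3] = ½·((-4)·(-9/8−4) + (-21/4)·(4−(-1)) + (-9)·(-1−(-9/8))) = ½·(41/2 − 105/4 − 9/8) = -55/16, so the B_2-coordinate is 1/4.
[B_1B_2M] = ½·((-4)·(-23/2−(-9/8)) + 1·(-9/8−(-1)) + (-21/4)·(-1−(-23/2))) = ½·(83/2 − 1/8 − 441/8) = -55/8, so the B_3-coordinate is 1/2.
Check: 1/4 + 1/4 + 1/2 = 1.

(1/4, 1/4, 1/2)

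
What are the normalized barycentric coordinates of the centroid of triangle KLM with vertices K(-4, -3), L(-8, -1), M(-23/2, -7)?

(1/3, 1/3, 1/3)

The centroid is the average of the vertices, so each weight is 1/3.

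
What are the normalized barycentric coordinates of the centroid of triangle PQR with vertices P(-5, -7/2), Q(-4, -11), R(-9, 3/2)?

(1/3, 1/3, 1/3)

The centroid is the average of the vertices, so each weight is 1/3.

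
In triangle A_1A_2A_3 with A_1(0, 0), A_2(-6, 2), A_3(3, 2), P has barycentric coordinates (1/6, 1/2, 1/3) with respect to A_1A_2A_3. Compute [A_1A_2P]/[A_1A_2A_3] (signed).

The signed ratio [A_1A_2P]/[A_1A_2A_3] equals the barycentric coordinate of P at vertex A_3, which is 1/3.

1/3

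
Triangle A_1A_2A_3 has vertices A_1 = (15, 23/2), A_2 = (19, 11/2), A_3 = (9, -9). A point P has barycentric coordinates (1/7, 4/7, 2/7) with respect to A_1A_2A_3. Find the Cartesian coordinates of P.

P = (1/7)·A_1 + (4/7)·A_2 + (2/7)·A_3.
x-coordinate: (1/7)·15 + (4/7)·19 + (2/7)·9 = 109/7.
y-coordinate: (1/7)·(23/2) + (4/7)·(11/2) + (2/7)·(-9) = 31/14.

(109/7, 31/14)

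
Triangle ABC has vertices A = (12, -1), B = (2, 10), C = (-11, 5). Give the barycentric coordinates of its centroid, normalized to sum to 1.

The centroid is the average of the vertices, so each weight is 1/3.

(1/3, 1/3, 1/3)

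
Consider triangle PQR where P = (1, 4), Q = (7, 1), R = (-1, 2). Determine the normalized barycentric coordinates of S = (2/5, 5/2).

Signed area of the reference triangle: [PQR] = ½·(1·(1−2) + 7·(2−4) + (-1)·(4−1)) = ½·(-1 − 14 − 3) = -9.
[SQR] = ½·((2/5)·(1−2) + 7·(2−(5/2)) + (-1)·(5/2−1)) = ½·(-2/5 − 7/2 − 3/2) = -27/10, so the P-coordinate is (-27/10)/(-9) = 3/10.
[PSR] = ½·(1·(5/2−2) + (2/5)·(2−4) + (-1)·(4−(5/2))) = ½·(1/2 − 4/5 − 3/2) = -9/10, so the Q-coordinate is 1/10.
[PQS] = ½·(1·(1−(5/2)) + 7·(5/2−4) + (2/5)·(4−1)) = ½·(-3/2 − 21/2 + 6/5) = -27/5, so the R-coordinate is 3/5.

(3/10, 1/10, 3/5)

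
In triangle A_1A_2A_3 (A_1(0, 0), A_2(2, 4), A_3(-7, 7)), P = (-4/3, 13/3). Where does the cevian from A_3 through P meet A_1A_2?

(3/2, 3)

Barycentric coordinates of P with respect to A_1A_2A_3: (1/6, 1/2, 1/3).
On side A_1A_2 the A_3-coordinate is zero; dropping P's A_3-weight 1/3 and renormalizing the remaining 1/6 : 1/2 gives weights 1/4, 3/4 on A_1, A_2.
Q = (1/4)·(0, 0) + (3/4)·(2, 4) = (3/2, 3).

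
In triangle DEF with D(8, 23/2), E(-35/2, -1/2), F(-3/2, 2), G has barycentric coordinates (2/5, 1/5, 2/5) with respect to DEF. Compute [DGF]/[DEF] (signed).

The signed ratio [DGF]/[DEF] equals the barycentric coordinate of G at vertex E, which is 1/5.

1/5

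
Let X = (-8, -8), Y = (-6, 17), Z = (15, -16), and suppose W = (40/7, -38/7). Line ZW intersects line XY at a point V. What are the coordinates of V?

Barycentric coordinates of W with respect to XYZ: (1/7, 2/7, 4/7).
On side XY the Z-coordinate is zero; dropping W's Z-weight 4/7 and renormalizing the remaining 1/7 : 2/7 gives weights 1/3, 2/3 on X, Y.
V = (1/3)·(-8, -8) + (2/3)·(-6, 17) = (-20/3, 26/3).

(-20/3, 26/3)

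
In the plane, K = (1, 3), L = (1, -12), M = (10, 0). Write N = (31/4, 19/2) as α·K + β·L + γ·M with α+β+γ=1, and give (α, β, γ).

(5/6, -7/12, 3/4)

Signed area of the reference triangle: [KLM] = ½·(1·(-12−0) + 1·(0−3) + 10·(3−(-12))) = ½·(-12 − 3 + 150) = 135/2.
[NLM] = ½·((31/4)·(-12−0) + 1·(0−(19/2)) + 10·(19/2−(-12))) = ½·(-93 − 19/2 + 215) = 225/4, so the K-coordinate is (225/4)/(135/2) = 5/6.
[KNM] = ½·(1·(19/2−0) + (31/4)·(0−3) + 10·(3−(19/2))) = ½·(19/2 − 93/4 − 65) = -315/8, so the L-coordinate is -7/12.
[KLN] = ½·(1·(-12−(19/2)) + 1·(19/2−3) + (31/4)·(3−(-12))) = ½·(-43/2 + 13/2 + 465/4) = 405/8, so the M-coordinate is 3/4.
Check: 5/6 − 7/12 + 3/4 = 1.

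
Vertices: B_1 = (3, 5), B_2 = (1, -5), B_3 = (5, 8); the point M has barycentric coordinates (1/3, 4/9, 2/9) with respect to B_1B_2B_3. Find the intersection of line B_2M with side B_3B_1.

(19/5, 31/5)

Line B_2M meets B_3B_1 where the B_2-coordinate vanishes; zeroing M's B_2-weight and renormalizing leaves B_3, B_1-weights 2/9 : 1/3 → (2/5, 3/5).
So N = (2/5)·B_3 + (3/5)·B_1 = (19/5, 31/5).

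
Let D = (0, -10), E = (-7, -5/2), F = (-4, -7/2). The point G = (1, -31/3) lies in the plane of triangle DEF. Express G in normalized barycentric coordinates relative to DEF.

Signed area of the reference triangle: [DEF] = ½·(0·(-5/2−(-7/2)) + (-7)·(-7/2−(-10)) + (-4)·(-10−(-5/2))) = ½·(0 − 91/2 + 30) = -31/4.
[GEF] = ½·(1·(-5/2−(-7/2)) + (-7)·(-7/2−(-31/3)) + (-4)·(-31/3−(-5/2))) = ½·(1 − 287/6 + 94/3) = -31/4, so the D-coordinate is (-31/4)/(-31/4) = 1.
[DGF] = ½·(0·(-31/3−(-7/2)) + 1·(-7/2−(-10)) + (-4)·(-10−(-31/3))) = ½·(0 + 13/2 − 4/3) = 31/12, so the E-coordinate is -1/3.
[DEG] = ½·(0·(-5/2−(-31/3)) + (-7)·(-31/3−(-10)) + 1·(-10−(-5/2))) = ½·(0 + 7/3 − 15/2) = -31/12, so the F-coordinate is 1/3.

(1, -1/3, 1/3)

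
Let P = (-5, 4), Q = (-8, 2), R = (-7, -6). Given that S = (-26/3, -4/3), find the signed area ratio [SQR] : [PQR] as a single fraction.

-1/3

[PQR] = ½·((-5)·(2−(-6)) + (-8)·(-6−4) + (-7)·(4−2)) = ½·(-40 + 80 − 14) = 13.
[SQR] = ½·((-26/3)·(2−(-6)) + (-8)·(-6−(-4/3)) + (-7)·(-4/3−2)) = ½·(-208/3 + 112/3 + 70/3) = -13/3, so the ratio is (-13/3)/13 = -1/3.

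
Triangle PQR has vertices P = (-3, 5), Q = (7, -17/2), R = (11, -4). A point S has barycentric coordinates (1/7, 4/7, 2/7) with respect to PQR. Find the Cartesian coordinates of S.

(47/7, -37/7)

S = (1/7)·P + (4/7)·Q + (2/7)·R.
x-coordinate: (1/7)·(-3) + (4/7)·7 + (2/7)·11 = 47/7.
y-coordinate: (1/7)·5 + (4/7)·(-17/2) + (2/7)·(-4) = -37/7.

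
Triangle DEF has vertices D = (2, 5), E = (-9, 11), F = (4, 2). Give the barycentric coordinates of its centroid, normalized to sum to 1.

The centroid is the average of the vertices, so each weight is 1/3.

(1/3, 1/3, 1/3)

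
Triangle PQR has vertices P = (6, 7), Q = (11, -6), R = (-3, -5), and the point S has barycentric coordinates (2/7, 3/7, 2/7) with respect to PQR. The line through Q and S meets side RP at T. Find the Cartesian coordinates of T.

Line QS meets RP where the Q-coordinate vanishes; zeroing S's Q-weight and renormalizing leaves R, P-weights 2/7 : 2/7 → (1/2, 1/2).
So T = (1/2)·R + (1/2)·P = (3/2, 1).

(3/2, 1)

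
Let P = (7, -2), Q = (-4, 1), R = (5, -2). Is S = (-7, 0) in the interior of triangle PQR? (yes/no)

no

Barycentric coordinates of S: (-3, 2/3, 10/3).
The three coordinates are negative, positive, positive; a point is interior exactly when all three are positive.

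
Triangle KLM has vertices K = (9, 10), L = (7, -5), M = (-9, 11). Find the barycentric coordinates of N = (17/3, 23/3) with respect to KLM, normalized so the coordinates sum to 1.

Signed area of the reference triangle: [KLM] = ½·(9·(-5−11) + 7·(11−10) + (-9)·(10−(-5))) = ½·(-144 + 7 − 135) = -136.
[NLM] = ½·((17/3)·(-5−11) + 7·(11−(23/3)) + (-9)·(23/3−(-5))) = ½·(-272/3 + 70/3 − 114) = -272/3, so the K-coordinate is (-272/3)/(-136) = 2/3.
[KNM] = ½·(9·(23/3−11) + (17/3)·(11−10) + (-9)·(10−(23/3))) = ½·(-30 + 17/3 − 21) = -68/3, so the L-coordinate is 1/6.
[KLN] = ½·(9·(-5−(23/3)) + 7·(23/3−10) + (17/3)·(10−(-5))) = ½·(-114 − 49/3 + 85) = -68/3, so the M-coordinate is 1/6.

(2/3, 1/6, 1/6)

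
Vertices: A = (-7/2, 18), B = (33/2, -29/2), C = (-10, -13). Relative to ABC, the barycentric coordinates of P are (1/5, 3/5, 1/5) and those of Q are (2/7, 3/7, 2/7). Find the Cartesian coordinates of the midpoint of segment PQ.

(729/140, -437/70)

Barycentric coordinates of the midpoint are the average: (17/70, 18/35, 17/70).
Converting: (17/70)·A + (18/35)·B + (17/70)·C = (729/140, -437/70).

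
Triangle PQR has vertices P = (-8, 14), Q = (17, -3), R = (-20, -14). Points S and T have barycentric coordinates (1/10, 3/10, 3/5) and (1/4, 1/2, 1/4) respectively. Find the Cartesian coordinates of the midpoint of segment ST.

Barycentric coordinates of the midpoint are the average: (7/40, 2/5, 17/40).
Converting: (7/40)·P + (2/5)·Q + (17/40)·R = (-31/10, -47/10).

(-31/10, -47/10)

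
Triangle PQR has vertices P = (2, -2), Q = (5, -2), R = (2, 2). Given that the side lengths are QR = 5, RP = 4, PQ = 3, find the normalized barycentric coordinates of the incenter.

The incenter has barycentric coordinates proportional to the opposite side lengths: (5 : 4 : 3).
Normalizing by 5+4+3 = 12 gives (5/12, 1/3, 1/4).

(5/12, 1/3, 1/4)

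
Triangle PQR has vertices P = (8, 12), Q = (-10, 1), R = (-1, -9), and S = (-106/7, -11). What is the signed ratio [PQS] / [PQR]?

4/7

[PQR] = ½·(8·(1−(-9)) + (-10)·(-9−12) + (-1)·(12−1)) = ½·(80 + 210 − 11) = 279/2.
[PQS] = ½·(8·(1−(-11)) + (-10)·(-11−12) + (-106/7)·(12−1)) = ½·(96 + 230 − 1166/7) = 558/7, so the ratio is (558/7)/(279/2) = 4/7.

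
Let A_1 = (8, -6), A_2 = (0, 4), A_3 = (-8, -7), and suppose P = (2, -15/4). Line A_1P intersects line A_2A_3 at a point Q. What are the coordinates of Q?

(-4, -3/2)

Barycentric coordinates of P with respect to A_1A_2A_3: (1/2, 1/4, 1/4).
On side A_2A_3 the A_1-coordinate is zero; dropping P's A_1-weight 1/2 and renormalizing the remaining 1/4 : 1/4 gives weights 1/2, 1/2 on A_2, A_3.
Q = (1/2)·(0, 4) + (1/2)·(-8, -7) = (-4, -3/2).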